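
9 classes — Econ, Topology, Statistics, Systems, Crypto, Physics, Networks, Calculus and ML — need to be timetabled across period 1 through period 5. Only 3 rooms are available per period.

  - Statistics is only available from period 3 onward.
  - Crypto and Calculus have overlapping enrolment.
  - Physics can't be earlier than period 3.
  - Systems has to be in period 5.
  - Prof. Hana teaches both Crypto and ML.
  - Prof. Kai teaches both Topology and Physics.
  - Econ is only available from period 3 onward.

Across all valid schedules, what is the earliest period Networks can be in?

Networks at period 1 is achievable: Calculus=period 2, ML=period 2, Networks=period 1, Econ=period 3, Topology=period 1, Systems=period 5, Crypto=period 1, Physics=period 3, Statistics=period 3.

period 1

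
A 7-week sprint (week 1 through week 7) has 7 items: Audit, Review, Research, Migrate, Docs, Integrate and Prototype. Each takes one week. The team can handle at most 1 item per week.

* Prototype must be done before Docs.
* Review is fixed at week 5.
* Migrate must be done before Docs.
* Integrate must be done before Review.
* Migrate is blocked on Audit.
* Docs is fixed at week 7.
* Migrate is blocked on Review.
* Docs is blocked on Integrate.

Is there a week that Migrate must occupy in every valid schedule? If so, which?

week 6

Review is fixed at week 5 and must come before Migrate, so Migrate is at least week 6.
Docs is fixed at week 7 and must come after Migrate, so Migrate is at most week 6.
So Migrate must be week 6.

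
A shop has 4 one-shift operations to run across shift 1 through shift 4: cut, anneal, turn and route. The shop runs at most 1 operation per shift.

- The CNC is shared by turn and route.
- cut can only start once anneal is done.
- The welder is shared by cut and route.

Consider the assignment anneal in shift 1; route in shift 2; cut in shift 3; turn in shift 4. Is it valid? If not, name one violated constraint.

The shop runs at most 1 operation per shift — holds.
The CNC is shared by turn and route — holds.
cut can only start once anneal is done — holds.
The welder is shared by cut and route — holds.

Yes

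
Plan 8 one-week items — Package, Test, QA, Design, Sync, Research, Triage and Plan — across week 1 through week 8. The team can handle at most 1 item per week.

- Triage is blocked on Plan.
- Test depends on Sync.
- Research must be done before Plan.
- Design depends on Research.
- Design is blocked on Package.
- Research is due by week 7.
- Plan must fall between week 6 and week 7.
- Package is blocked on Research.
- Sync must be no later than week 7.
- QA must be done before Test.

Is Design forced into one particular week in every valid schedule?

Design can be week 3 (e.g. Plan -> week 6, Triage -> week 8, Design -> week 3, QA -> week 5, Package -> week 2, Test -> week 7, Research -> week 1, Sync -> week 4) or week 4 (e.g. Sync in week 2, Plan in week 6, Design in week 4, QA in week 5, Triage in week 8, Research in week 1, Package in week 3, Test in week 7).

No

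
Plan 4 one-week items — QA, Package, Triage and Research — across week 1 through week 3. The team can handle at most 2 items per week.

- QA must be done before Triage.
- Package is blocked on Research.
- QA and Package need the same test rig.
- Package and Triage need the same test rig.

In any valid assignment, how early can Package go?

Precedence pushes Package to at least week 2.
Package at week 2 is achievable: QA=week 1; Research=week 1; Package=week 2; Triage=week 3.

week 2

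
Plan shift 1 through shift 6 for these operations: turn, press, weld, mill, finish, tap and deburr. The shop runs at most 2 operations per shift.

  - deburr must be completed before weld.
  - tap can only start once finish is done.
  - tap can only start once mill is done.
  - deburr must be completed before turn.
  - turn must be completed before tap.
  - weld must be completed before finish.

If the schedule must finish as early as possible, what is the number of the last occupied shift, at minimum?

shift 4

The precedence chain requires at least 4 distinct shifts.
With at most 2 per shift and 7 operations, at least 4 shifts are needed.
4 works (last occupied shift: shift 4): for example turn=shift 2, mill=shift 1, tap=shift 4, weld=shift 2, deburr=shift 1, finish=shift 3, press=shift 3.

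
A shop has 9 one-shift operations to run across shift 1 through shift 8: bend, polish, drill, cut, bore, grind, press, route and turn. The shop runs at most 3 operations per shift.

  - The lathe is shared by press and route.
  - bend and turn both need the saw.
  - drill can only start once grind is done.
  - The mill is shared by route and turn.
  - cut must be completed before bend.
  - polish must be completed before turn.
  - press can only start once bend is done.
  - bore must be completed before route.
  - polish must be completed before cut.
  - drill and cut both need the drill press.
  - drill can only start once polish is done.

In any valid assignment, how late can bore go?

Downstream work caps bore at shift 7.
bore at shift 7 is achievable: grind in shift 1, bend in shift 3, route in shift 8, cut in shift 2, bore in shift 7, press in shift 4, drill in shift 3, polish in shift 1, turn in shift 2.

shift 7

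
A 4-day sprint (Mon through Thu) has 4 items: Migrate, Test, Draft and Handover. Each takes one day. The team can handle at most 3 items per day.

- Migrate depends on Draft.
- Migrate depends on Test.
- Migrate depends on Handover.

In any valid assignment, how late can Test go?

Wed

Downstream work caps Test at Wed.
Test at Wed is achievable: Draft in Mon; Handover in Mon; Migrate in Thu; Test in Wed.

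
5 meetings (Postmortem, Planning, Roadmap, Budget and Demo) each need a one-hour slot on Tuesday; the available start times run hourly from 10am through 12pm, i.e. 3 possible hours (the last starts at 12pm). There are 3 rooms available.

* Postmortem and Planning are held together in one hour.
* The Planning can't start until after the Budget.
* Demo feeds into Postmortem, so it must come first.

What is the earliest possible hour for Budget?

Downstream work caps Budget at 11am.
Budget at 10am is achievable: Budget=10am, Roadmap=10am, Demo=10am, Postmortem=11am, Planning=11am.

10am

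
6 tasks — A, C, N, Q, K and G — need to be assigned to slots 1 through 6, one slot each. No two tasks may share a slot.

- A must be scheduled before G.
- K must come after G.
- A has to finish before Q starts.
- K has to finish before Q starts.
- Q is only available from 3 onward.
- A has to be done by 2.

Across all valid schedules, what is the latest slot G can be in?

4

Precedence pushes G to at least 2; downstream work caps G at 4.
G at 4 is achievable: K=5, Q=6, A=1, G=4, N=3, C=2.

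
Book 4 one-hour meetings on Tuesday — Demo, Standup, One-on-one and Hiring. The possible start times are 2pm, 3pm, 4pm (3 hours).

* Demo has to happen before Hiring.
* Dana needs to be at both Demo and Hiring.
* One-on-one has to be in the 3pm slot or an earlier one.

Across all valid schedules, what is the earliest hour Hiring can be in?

Precedence pushes Hiring to at least 3pm.
Hiring at 3pm is achievable: Standup=2pm, Hiring=3pm, One-on-one=2pm, Demo=2pm.

3pm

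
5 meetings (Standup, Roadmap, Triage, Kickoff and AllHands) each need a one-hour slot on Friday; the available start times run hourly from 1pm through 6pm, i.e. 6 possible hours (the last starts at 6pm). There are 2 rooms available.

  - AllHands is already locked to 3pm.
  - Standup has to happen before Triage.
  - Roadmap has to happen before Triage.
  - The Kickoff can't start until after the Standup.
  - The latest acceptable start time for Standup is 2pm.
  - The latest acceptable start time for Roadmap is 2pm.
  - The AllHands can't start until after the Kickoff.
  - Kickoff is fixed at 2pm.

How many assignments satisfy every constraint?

9

Splitting on Roadmap: it can be 1pm (5), 2pm (4). Listing each branch's schedules as (Standup, Triage, Kickoff, AllHands):
Roadmap=1pm: (1pm,2pm,2pm,3pm) (1pm,3pm,2pm,3pm) (1pm,4pm,2pm,3pm) (1pm,5pm,2pm,3pm) (1pm,6pm,2pm,3pm) — 5.
Roadmap=2pm: (1pm,3pm,2pm,3pm) (1pm,4pm,2pm,3pm) (1pm,5pm,2pm,3pm) (1pm,6pm,2pm,3pm) — 4.
Summing: 5 + 4 = 9.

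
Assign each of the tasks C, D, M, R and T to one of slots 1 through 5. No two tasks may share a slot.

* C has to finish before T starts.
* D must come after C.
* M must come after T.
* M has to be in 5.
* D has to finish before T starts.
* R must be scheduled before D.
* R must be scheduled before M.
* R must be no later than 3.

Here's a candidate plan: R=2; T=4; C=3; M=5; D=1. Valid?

M must come after T — holds.
No two tasks may share a slot — holds.
C has to finish before T starts — holds.
D must come after C — violated.
D has to finish before T starts — holds.
R must be scheduled before M — holds.
R must be scheduled before D — violated.
M has to be in 5 — holds.
R must be no later than 3 — holds.

Invalid. D must come after C.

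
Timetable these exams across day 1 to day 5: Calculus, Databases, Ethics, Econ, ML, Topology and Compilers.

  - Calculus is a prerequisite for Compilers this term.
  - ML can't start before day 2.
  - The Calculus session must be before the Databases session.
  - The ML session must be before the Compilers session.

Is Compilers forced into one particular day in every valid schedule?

No

Compilers can be day 3 (e.g. ML -> day 2, Econ -> day 1, Compilers -> day 3, Topology -> day 1, Databases -> day 2, Ethics -> day 1, Calculus -> day 1) or day 4 (e.g. Compilers=day 4; Ethics=day 1; ML=day 2; Calculus=day 1; Econ=day 1; Databases=day 2; Topology=day 1).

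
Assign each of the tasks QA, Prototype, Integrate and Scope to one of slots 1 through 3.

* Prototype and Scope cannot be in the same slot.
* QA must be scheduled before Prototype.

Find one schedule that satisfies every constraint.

QA in 1; Integrate in 1; Prototype in 2; Scope in 1

Checking: QA(1) before Prototype(2); Prototype(2) != Scope(1).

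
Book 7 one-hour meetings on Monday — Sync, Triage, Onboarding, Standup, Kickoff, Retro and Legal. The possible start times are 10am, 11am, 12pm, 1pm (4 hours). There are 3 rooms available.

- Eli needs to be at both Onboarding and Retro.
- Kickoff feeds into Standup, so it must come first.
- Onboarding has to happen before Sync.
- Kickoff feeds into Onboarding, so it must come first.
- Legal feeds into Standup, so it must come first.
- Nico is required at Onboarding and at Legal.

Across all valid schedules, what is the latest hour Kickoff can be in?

11am

Downstream work caps Kickoff at 11am.
Kickoff at 11am is achievable: Legal=10am; Onboarding=12pm; Retro=10am; Standup=12pm; Sync=1pm; Kickoff=11am; Triage=10am.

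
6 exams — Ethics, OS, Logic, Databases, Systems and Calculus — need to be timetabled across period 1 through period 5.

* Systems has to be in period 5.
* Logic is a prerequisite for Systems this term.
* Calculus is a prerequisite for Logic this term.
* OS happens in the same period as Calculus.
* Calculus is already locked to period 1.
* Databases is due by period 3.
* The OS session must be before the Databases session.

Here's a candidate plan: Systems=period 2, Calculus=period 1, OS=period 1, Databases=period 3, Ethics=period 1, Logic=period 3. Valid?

OS happens in the same period as Calculus — holds.
Databases is due by period 3 — holds.
The OS session must be before the Databases session — holds.
Calculus is a prerequisite for Logic this term — holds.
Calculus is already locked to period 1 — holds.
Logic is a prerequisite for Systems this term — violated.
Systems has to be in period 5 — violated.

Invalid. Systems has to be in period 5.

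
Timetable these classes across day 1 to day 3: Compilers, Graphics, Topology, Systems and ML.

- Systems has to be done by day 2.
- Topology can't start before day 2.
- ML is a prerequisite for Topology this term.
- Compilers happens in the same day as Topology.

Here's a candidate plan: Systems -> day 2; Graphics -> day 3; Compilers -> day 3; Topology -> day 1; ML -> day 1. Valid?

Invalid. Topology can't start before day 2.

Systems has to be done by day 2 — holds.
Compilers happens in the same day as Topology — violated.
ML is a prerequisite for Topology this term — violated.
Topology can't start before day 2 — violated.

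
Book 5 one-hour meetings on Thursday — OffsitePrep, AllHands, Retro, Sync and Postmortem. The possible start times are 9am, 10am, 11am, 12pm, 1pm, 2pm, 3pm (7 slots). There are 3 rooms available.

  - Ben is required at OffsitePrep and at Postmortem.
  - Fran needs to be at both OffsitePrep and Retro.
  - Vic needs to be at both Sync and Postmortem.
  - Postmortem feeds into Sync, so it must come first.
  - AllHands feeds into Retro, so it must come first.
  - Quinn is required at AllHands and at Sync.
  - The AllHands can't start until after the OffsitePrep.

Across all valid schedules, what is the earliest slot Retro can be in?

11am

Precedence pushes Retro to at least 11am.
Retro at 11am is achievable: Postmortem in 10am; AllHands in 10am; Sync in 11am; OffsitePrep in 9am; Retro in 11am.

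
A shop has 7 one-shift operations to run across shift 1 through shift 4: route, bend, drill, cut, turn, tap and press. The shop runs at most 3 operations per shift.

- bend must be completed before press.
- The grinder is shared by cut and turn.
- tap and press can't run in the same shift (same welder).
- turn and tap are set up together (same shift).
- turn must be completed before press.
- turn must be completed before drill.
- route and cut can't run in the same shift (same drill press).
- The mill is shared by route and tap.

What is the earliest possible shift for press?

Precedence pushes press to at least shift 2.
press at shift 2 is achievable: route=shift 2; drill=shift 2; cut=shift 3; press=shift 2; turn=shift 1; tap=shift 1; bend=shift 1.

shift 2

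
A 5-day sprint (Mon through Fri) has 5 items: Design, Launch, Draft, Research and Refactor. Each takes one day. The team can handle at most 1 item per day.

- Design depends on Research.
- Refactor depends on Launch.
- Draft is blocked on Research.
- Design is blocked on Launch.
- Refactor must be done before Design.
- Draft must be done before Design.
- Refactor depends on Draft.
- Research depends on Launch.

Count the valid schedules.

1

Enumerating: Draft -> Wed, Research -> Tue, Launch -> Mon, Design -> Fri, Refactor -> Thu.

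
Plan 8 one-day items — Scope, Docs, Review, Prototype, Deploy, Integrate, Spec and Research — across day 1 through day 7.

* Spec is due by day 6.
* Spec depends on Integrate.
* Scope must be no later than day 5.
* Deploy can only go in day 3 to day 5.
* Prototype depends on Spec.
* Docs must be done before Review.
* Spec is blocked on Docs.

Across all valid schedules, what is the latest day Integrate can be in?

Downstream work caps Integrate at day 5.
Integrate at day 5 is achievable: Review -> day 2, Integrate -> day 5, Research -> day 1, Deploy -> day 3, Spec -> day 6, Docs -> day 1, Scope -> day 1, Prototype -> day 7.

day 5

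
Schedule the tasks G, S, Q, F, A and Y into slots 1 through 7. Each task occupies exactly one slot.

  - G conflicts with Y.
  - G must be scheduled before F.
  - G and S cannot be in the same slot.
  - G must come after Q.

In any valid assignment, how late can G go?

Precedence pushes G to at least 2; downstream work caps G at 6.
G at 6 is achievable: F=7; S=1; Q=1; A=1; Y=1; G=6.

6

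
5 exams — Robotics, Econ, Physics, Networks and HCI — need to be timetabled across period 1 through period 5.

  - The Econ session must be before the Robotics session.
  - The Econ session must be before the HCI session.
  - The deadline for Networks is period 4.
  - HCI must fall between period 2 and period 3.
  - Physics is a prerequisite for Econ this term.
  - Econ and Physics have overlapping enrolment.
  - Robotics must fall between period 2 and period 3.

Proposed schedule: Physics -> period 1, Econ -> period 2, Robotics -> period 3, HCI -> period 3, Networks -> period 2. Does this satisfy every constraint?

Physics is a prerequisite for Econ this term — holds.
Robotics must fall between period 2 and period 3 — holds.
The Econ session must be before the Robotics session — holds.
The Econ session must be before the HCI session — holds.
HCI must fall between period 2 and period 3 — holds.
Econ and Physics have overlapping enrolment — holds.
The deadline for Networks is period 4 — holds.

Valid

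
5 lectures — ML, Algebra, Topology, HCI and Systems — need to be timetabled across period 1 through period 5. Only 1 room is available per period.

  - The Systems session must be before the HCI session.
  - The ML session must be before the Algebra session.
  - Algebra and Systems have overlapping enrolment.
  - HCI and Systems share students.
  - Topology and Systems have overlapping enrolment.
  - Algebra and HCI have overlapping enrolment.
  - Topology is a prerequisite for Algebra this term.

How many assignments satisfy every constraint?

Splitting on ML: it can be period 1 (6), period 2 (6), period 3 (5), period 4 (3). Listing each branch's schedules as (Algebra, Topology, HCI, Systems) by period number:
ML=period 1: (3,2,5,4) (4,2,5,3) (4,3,5,2) (5,2,4,3) (5,3,4,2) (5,4,3,2) — 6.
ML=period 2: (3,1,5,4) (4,1,5,3) (4,3,5,1) (5,1,4,3) (5,3,4,1) (5,4,3,1) — 6.
ML=period 3: (4,1,5,2) (4,2,5,1) (5,1,4,2) (5,2,4,1) (5,4,2,1) — 5.
ML=period 4: (5,1,3,2) (5,2,3,1) (5,3,2,1) — 3.
Summing: 6 + 6 + 5 + 3 = 20.

20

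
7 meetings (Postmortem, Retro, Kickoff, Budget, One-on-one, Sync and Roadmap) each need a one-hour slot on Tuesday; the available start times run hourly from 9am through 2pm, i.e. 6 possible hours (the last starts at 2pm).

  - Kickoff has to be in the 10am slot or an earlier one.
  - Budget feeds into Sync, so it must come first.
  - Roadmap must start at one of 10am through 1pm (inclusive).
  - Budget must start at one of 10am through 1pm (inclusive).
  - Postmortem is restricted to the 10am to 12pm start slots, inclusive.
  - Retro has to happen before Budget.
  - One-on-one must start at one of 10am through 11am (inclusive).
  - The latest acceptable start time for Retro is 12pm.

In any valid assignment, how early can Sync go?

Precedence pushes Sync to at least 11am.
Sync at 11am is achievable: Roadmap=10am, Budget=10am, Postmortem=10am, Retro=9am, Kickoff=9am, One-on-one=10am, Sync=11am.

11am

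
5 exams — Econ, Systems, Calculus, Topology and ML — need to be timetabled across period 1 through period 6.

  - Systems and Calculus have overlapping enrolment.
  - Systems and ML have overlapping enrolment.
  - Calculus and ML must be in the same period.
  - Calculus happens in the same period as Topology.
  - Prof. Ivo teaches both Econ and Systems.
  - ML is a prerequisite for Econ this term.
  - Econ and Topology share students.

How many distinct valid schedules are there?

Splitting on Econ: it can be period 2 (4), period 3 (8), period 4 (12), period 5 (16), period 6 (20). Listing each branch's schedules as (Systems, Calculus, Topology, ML) by period number:
Econ=period 2: (3,1,1,1) (4,1,1,1) (5,1,1,1) (6,1,1,1) — 4.
Econ=period 3: (1,2,2,2) (2,1,1,1) (4,1,1,1) (4,2,2,2) (5,1,1,1) (5,2,2,2) (6,1,1,1) (6,2,2,2) — 8.
Econ=period 4: (1,2,2,2) (1,3,3,3) (2,1,1,1) (2,3,3,3) (3,1,1,1) (3,2,2,2) (5,1,1,1) (5,2,2,2) (5,3,3,3) (6,1,1,1) (6,2,2,2) (6,3,3,3) — 12.
Econ=period 5: (1,2,2,2) (1,3,3,3) (1,4,4,4) (2,1,1,1) (2,3,3,3) (2,4,4,4) (3,1,1,1) (3,2,2,2) (3,4,4,4) (4,1,1,1) (4,2,2,2) (4,3,3,3) (6,1,1,1) (6,2,2,2) (6,3,3,3) (6,4,4,4) — 16.
Econ=period 6: (1,2,2,2) (1,3,3,3) (1,4,4,4) (1,5,5,5) (2,1,1,1) (2,3,3,3) (2,4,4,4) (2,5,5,5) (3,1,1,1) (3,2,2,2) (3,4,4,4) (3,5,5,5) (4,1,1,1) (4,2,2,2) (4,3,3,3) (4,5,5,5) (5,1,1,1) (5,2,2,2) (5,3,3,3) (5,4,4,4) — 20.
Summing: 4 + 8 + 12 + 16 + 20 = 60.

60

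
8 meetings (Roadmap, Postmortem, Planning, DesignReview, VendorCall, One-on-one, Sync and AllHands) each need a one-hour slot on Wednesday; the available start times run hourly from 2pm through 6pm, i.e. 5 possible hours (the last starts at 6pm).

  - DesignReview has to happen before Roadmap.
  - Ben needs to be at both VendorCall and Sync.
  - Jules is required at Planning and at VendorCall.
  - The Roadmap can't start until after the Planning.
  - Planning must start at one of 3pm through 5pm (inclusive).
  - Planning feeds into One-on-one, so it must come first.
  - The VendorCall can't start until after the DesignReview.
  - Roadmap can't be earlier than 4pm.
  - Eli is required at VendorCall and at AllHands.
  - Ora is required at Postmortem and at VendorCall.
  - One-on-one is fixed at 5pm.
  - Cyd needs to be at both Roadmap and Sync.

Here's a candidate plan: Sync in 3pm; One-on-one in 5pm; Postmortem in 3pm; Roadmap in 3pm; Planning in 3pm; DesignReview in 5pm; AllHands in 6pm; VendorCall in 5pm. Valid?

No. DesignReview has to happen before Roadmap is not satisfied.

Jules is required at Planning and at VendorCall — holds.
Ben needs to be at both VendorCall and Sync — holds.
Planning feeds into One-on-one, so it must come first — holds.
Eli is required at VendorCall and at AllHands — holds.
DesignReview has to happen before Roadmap — violated.
Roadmap can't be earlier than 4pm — violated.
Ora is required at Postmortem and at VendorCall — holds.
The VendorCall can't start until after the DesignReview — violated.
Planning must start at one of 3pm through 5pm (inclusive) — holds.
The Roadmap can't start until after the Planning — violated.
One-on-one is fixed at 5pm — holds.
Cyd needs to be at both Roadmap and Sync — violated.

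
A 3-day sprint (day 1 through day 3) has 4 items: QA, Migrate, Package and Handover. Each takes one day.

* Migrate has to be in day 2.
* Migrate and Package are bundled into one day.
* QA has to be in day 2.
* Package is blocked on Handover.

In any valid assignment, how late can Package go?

Precedence pushes Package to at least day 2; Package must be in the same day as Migrate, which can't be after day 2, so Package is at most day 2.
Package at day 2 is achievable: Migrate -> day 2, Package -> day 2, Handover -> day 1, QA -> day 2.

day 2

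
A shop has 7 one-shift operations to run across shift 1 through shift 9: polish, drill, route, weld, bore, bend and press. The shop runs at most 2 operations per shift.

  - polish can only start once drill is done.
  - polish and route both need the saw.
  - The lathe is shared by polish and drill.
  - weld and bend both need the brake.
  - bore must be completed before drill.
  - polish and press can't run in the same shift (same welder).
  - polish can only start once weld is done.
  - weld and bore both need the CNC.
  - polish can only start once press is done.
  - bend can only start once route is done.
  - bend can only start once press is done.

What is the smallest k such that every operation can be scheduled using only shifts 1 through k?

4

The precedence chain requires at least 3 distinct shifts.
With at most 2 per shift and 7 operations, at least 4 shifts are needed.
4 works (last occupied shift: shift 4): for example polish=shift 4; bend=shift 4; bore=shift 1; press=shift 1; weld=shift 3; route=shift 2; drill=shift 2.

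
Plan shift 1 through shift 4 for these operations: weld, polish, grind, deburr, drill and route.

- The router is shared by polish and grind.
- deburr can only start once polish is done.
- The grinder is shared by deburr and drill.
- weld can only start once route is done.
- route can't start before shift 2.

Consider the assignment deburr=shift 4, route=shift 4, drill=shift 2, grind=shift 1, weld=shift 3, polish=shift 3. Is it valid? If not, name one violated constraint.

No. weld can only start once route is done is not satisfied.

weld can only start once route is done — violated.
The router is shared by polish and grind — holds.
deburr can only start once polish is done — holds.
The grinder is shared by deburr and drill — holds.
route can't start before shift 2 — holds.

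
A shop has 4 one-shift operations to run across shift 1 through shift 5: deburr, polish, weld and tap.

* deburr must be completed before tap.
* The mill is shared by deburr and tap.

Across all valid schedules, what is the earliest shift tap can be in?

shift 2

Precedence pushes tap to at least shift 2.
tap at shift 2 is achievable: polish -> shift 1; tap -> shift 2; weld -> shift 1; deburr -> shift 1.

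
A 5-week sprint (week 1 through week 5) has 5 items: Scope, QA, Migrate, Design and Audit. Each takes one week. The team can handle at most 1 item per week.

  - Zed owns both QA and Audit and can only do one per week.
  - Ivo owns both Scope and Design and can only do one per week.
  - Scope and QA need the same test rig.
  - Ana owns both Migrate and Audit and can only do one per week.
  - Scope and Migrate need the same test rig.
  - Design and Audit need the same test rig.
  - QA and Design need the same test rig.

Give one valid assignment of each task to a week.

Design in week 4, QA in week 2, Scope in week 1, Audit in week 5, Migrate in week 3

Checking: Migrate(week 3) != Audit(week 5); Scope(week 1) != QA(week 2); Scope(week 1) != Design(week 4); Design(week 4) != Audit(week 5); QA(week 2) != Audit(week 5); Scope(week 1) != Migrate(week 3); QA(week 2) != Design(week 4); max 1 per week (cap 1).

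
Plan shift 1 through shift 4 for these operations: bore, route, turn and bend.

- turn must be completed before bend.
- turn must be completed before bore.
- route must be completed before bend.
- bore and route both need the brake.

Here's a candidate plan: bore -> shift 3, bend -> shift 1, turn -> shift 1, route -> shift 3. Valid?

turn must be completed before bore — holds.
turn must be completed before bend — violated.
bore and route both need the brake — violated.
route must be completed before bend — violated.

No — it violates: route must be completed before bend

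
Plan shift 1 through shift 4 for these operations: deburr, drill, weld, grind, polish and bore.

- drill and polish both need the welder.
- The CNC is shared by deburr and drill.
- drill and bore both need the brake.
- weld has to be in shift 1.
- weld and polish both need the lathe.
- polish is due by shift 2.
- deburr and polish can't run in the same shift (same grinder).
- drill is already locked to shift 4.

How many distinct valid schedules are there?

Splitting on deburr: it can be shift 1 (12), shift 3 (12). Listing each branch's schedules as (drill, weld, grind, polish, bore) by shift number:
deburr=shift 1: (4,1,1,2,1) (4,1,1,2,2) (4,1,1,2,3) (4,1,2,2,1) (4,1,2,2,2) (4,1,2,2,3) (4,1,3,2,1) (4,1,3,2,2) (4,1,3,2,3) (4,1,4,2,1) (4,1,4,2,2) (4,1,4,2,3) — 12.
deburr=shift 3: (4,1,1,2,1) (4,1,1,2,2) (4,1,1,2,3) (4,1,2,2,1) (4,1,2,2,2) (4,1,2,2,3) (4,1,3,2,1) (4,1,3,2,2) (4,1,3,2,3) (4,1,4,2,1) (4,1,4,2,2) (4,1,4,2,3) — 12.
Summing: 12 + 12 = 24.

24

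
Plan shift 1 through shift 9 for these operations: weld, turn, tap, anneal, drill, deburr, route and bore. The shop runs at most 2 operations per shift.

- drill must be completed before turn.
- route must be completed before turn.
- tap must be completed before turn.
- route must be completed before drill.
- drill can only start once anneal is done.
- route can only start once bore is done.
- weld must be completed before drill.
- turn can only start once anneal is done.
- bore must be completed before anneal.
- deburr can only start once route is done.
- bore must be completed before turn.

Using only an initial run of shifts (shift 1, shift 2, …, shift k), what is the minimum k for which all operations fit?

The precedence chain requires at least 4 distinct shifts.
With at most 2 per shift and 8 operations, at least 4 shifts are needed.
4 works (last occupied shift: shift 4): for example weld in shift 1; anneal in shift 2; drill in shift 3; turn in shift 4; deburr in shift 4; route in shift 2; bore in shift 1; tap in shift 3.

4 shifts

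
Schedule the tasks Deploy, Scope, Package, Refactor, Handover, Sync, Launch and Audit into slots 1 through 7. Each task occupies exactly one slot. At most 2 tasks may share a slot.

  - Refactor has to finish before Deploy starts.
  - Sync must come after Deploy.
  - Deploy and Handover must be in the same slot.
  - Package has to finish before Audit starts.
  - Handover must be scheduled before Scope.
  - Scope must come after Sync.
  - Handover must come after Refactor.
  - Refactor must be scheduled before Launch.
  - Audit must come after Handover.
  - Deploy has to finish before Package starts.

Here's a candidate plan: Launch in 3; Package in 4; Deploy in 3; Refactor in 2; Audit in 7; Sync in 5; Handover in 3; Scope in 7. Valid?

No. At most 2 tasks may share a slot is not satisfied.

Handover must come after Refactor — holds.
Handover must be scheduled before Scope — holds.
Audit must come after Handover — holds.
Sync must come after Deploy — holds.
Scope must come after Sync — holds.
At most 2 tasks may share a slot — violated.
Refactor must be scheduled before Launch — holds.
Deploy and Handover must be in the same slot — holds.
Deploy has to finish before Package starts — holds.
Package has to finish before Audit starts — holds.
Refactor has to finish before Deploy starts — holds.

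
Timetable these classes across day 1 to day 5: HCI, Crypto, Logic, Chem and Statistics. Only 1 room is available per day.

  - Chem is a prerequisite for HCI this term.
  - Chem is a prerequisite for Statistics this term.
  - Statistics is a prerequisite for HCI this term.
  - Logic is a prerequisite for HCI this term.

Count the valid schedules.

Splitting on HCI: it can be day 4 (3), day 5 (12). Listing each branch's schedules as (Crypto, Logic, Chem, Statistics) by day number:
HCI=day 4: (5,1,2,3) (5,2,1,3) (5,3,1,2) — 3.
HCI=day 5: (1,2,3,4) (1,3,2,4) (1,4,2,3) (2,1,3,4) (2,3,1,4) (2,4,1,3) (3,1,2,4) (3,2,1,4) (3,4,1,2) (4,1,2,3) (4,2,1,3) (4,3,1,2) — 12.
Summing: 3 + 12 = 15.

15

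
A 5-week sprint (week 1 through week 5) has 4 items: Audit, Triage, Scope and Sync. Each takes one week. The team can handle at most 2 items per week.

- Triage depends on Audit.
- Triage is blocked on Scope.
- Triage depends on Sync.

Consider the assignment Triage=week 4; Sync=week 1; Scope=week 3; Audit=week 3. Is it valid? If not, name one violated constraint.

Yes, all constraints hold

Triage depends on Audit — holds.
Triage depends on Sync — holds.
Triage is blocked on Scope — holds.
The team can handle at most 2 items per week — holds.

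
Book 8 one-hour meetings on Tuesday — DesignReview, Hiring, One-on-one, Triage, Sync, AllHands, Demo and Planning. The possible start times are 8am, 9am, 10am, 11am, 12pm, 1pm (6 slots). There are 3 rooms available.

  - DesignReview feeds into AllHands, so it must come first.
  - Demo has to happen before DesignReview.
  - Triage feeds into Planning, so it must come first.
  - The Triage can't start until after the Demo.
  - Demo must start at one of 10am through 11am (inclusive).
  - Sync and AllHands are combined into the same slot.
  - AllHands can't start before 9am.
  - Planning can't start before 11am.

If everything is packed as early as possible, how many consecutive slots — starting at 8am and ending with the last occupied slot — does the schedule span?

5

The precedence chain requires at least 3 distinct slots.
With at most 3 per slot and 8 meetings, at least 3 slots are needed.
Propagating the time windows through the other constraints, Sync can't land before 12pm — that is slot 5 counting from 8am — so the schedule must run through at least 5 slots.
5 works (last occupied slot: 12pm): for example Sync in 12pm, DesignReview in 11am, Hiring in 8am, AllHands in 12pm, One-on-one in 8am, Planning in 12pm, Triage in 11am, Demo in 10am.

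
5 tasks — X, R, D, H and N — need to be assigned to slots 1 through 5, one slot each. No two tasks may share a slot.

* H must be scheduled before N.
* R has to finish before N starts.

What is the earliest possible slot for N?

Precedence pushes N to at least 2.
N at 3 is achievable: R=1; N=3; X=4; D=5; H=2.
Nothing earlier works — the capacity limit rule out every slot before 3.

3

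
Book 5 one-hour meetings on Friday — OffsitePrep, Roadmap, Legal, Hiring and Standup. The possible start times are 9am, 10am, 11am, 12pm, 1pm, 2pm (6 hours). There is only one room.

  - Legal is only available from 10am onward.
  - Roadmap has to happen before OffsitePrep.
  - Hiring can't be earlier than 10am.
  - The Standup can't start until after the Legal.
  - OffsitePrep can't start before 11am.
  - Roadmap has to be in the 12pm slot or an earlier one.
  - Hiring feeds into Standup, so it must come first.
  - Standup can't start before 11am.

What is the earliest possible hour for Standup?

Standup is available from 11am.
Standup at 12pm is achievable: OffsitePrep -> 1pm, Legal -> 10am, Standup -> 12pm, Roadmap -> 9am, Hiring -> 11am.
Nothing earlier works — the capacity limit rule out every hour before 12pm.

12pm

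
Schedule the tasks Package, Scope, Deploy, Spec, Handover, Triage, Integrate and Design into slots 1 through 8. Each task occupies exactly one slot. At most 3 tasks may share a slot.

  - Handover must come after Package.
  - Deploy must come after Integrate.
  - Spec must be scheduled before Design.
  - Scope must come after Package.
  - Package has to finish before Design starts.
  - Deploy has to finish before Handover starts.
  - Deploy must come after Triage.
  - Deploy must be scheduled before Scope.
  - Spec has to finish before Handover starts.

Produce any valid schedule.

Deploy in 2; Design in 3; Package in 1; Spec in 2; Scope in 3; Handover in 3; Integrate in 1; Triage in 1

Checking: Package(1) before Design(3); Deploy(2) before Handover(3); Triage(1) before Deploy(2); Package(1) before Scope(3); Deploy(2) before Scope(3); Spec(2) before Design(3); Integrate(1) before Deploy(2); Spec(2) before Handover(3); Package(1) before Handover(3); max 3 per slot (cap 3).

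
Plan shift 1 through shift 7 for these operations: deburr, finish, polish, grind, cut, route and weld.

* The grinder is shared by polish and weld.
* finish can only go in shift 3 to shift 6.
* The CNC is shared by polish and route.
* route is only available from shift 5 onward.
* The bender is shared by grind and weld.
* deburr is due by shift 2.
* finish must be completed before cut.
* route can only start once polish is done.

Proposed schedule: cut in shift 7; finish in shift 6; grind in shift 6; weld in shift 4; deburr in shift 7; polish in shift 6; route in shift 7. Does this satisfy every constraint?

No. deburr is due by shift 2 is not satisfied.

finish can only go in shift 3 to shift 6 — holds.
route is only available from shift 5 onward — holds.
The bender is shared by grind and weld — holds.
route can only start once polish is done — holds.
finish must be completed before cut — holds.
The grinder is shared by polish and weld — holds.
The CNC is shared by polish and route — holds.
deburr is due by shift 2 — violated.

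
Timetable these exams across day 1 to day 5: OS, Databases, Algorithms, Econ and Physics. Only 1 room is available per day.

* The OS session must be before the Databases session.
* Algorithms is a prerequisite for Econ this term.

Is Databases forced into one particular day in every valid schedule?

No

Databases can be day 2 (e.g. Databases=day 2; Physics=day 5; OS=day 1; Algorithms=day 3; Econ=day 4) or day 3 (e.g. Databases in day 3, OS in day 1, Econ in day 4, Algorithms in day 2, Physics in day 5).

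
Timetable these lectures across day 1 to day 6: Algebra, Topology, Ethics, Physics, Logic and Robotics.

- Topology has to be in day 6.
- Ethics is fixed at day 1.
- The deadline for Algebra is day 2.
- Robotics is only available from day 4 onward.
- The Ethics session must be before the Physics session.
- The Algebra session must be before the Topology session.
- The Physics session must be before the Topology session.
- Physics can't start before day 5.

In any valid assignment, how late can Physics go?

Physics is available from day 5; downstream work caps Physics at day 5.
Physics at day 5 is achievable: Robotics=day 4; Physics=day 5; Topology=day 6; Logic=day 1; Ethics=day 1; Algebra=day 1.

day 5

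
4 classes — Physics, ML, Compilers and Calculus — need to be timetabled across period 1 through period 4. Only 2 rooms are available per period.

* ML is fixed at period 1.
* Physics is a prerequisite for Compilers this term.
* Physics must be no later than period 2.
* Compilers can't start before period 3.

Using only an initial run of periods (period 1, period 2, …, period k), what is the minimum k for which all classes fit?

The precedence chain requires at least 2 distinct periods.
With at most 2 per period and 4 classes, at least 2 periods are needed.
Compilers can't be placed before period 3, so the schedule must run through at least period 3.
3 works (last occupied period: period 3): for example Compilers=period 3; Physics=period 1; ML=period 1; Calculus=period 2.

3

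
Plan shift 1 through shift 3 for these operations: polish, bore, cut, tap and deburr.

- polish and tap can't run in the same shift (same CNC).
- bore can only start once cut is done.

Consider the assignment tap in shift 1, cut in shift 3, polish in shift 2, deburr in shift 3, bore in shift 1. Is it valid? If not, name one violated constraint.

No. bore can only start once cut is done is not satisfied.

polish and tap can't run in the same shift (same CNC) — holds.
bore can only start once cut is done — violated.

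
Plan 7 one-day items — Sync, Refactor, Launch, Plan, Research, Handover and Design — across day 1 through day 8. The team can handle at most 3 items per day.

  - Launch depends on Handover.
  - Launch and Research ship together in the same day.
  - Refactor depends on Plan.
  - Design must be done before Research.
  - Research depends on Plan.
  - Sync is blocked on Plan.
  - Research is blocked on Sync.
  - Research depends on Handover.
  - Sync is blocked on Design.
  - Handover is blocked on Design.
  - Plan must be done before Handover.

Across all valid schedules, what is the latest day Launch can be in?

Precedence pushes Launch to at least day 3.
Launch at day 8 is achievable: Handover=day 2, Sync=day 2, Launch=day 8, Plan=day 1, Design=day 1, Refactor=day 2, Research=day 8.

day 8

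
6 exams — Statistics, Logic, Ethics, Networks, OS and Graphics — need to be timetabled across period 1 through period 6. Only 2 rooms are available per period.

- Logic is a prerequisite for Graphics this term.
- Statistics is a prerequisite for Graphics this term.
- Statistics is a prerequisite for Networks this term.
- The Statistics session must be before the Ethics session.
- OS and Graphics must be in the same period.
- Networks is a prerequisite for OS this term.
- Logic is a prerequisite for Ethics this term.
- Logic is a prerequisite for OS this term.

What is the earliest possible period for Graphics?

period 3

Graphics must be in the same period as OS, which can't be before period 3, so Graphics is at least period 3.
Graphics at period 3 is achievable: Statistics -> period 1; Networks -> period 2; OS -> period 3; Logic -> period 1; Ethics -> period 2; Graphics -> period 3.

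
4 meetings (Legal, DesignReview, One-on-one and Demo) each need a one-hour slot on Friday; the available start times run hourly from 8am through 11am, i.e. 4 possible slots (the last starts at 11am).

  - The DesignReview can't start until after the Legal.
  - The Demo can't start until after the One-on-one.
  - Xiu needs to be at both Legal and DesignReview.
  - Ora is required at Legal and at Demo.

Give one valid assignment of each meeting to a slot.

Legal=8am; One-on-one=8am; Demo=9am; DesignReview=9am

Checking: Legal(8am) before DesignReview(9am); One-on-one(8am) before Demo(9am); Legal(8am) != DesignReview(9am); Legal(8am) != Demo(9am).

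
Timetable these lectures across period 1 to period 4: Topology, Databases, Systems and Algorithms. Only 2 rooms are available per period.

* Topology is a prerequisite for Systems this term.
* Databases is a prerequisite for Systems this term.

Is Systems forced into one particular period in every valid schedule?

No

Systems can be period 2 (e.g. Algorithms -> period 2, Databases -> period 1, Topology -> period 1, Systems -> period 2) or period 3 (e.g. Topology=period 1, Algorithms=period 2, Databases=period 1, Systems=period 3).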